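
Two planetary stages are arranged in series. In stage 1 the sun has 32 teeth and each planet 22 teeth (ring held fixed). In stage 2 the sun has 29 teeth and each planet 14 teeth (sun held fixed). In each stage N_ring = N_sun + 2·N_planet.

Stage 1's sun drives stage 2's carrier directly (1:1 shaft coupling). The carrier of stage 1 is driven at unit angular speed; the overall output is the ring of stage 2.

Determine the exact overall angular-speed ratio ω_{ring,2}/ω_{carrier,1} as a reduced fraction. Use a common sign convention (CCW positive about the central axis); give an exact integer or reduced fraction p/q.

Stage 1: N_ring = 32 + 2·22 = 76
Stage 1: 32(ω_s−ω_c) = −76(ω_r−ω_c),  ω_r=0, ω_c=1
Stage 1: ω_s = 1 − (76/32)(0−1) = 27/8
  ⇒ ω_s¹/ω_c¹ = 27/8
Stage 2: N_ring = 29 + 2·14 = 57
Stage 2: 29(ω_s−ω_c) = −57(ω_r−ω_c),  ω_s=0, ω_c=1
Stage 2: ω_r = 1 − (29/57)(0−1) = 86/57
  ⇒ ω_r²/ω_c² = 86/57
Coupling ω_c² = ω_s¹ ⇒ overall = 27/8 × 86/57 = 387/76

387/76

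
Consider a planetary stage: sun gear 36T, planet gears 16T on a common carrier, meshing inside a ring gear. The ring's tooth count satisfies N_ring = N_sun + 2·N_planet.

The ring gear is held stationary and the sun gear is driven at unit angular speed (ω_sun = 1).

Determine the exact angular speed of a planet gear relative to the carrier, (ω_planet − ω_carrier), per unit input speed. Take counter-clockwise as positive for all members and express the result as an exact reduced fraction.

-153/104

N_ring = 36 + 2·16 = 68
36(ω_s−ω_c) = −68(ω_r−ω_c),  ω_r=0, ω_s=1
36(1−ω_c) = −68(0−ω_c)  ⇒  104ω_c = 36  ⇒  ω_c = 9/26
sun–planet: 36·(1−9/26) = −16·(ω_p−ω_c)  ⇒  ω_p−ω_c = −(36/16)·(17/26) = -153/104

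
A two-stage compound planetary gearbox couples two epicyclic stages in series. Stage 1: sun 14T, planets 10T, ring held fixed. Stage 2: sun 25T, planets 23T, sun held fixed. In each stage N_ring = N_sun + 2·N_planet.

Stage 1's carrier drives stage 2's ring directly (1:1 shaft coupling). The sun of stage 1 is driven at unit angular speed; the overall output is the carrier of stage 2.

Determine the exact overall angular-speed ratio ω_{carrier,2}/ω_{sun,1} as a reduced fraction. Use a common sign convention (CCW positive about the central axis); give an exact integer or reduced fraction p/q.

497/2304

Stage 1: N_ring = 14 + 2·10 = 34
Stage 1: 14(ω_s−ω_c) = −34(ω_r−ω_c),  ω_r=0, ω_s=1
Stage 1: 14(1−ω_c) = −34(0−ω_c)  ⇒  48ω_c = 14  ⇒  ω_c = 7/24
  ⇒ ω_c¹/ω_s¹ = 7/24
Stage 2: N_ring = 25 + 2·23 = 71
Stage 2: 25(ω_s−ω_c) = −71(ω_r−ω_c),  ω_s=0, ω_r=1
Stage 2: 25(0−ω_c) = −71(1−ω_c)  ⇒  96ω_c = 71  ⇒  ω_c = 71/96
  ⇒ ω_c²/ω_r² = 71/96
Coupling ω_r² = ω_c¹ ⇒ overall = 7/24 × 71/96 = 497/2304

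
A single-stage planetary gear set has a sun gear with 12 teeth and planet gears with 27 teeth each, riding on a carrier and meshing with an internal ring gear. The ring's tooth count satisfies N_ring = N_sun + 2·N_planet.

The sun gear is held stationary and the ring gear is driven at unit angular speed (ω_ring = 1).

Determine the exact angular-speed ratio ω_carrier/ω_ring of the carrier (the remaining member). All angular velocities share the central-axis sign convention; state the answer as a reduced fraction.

11/13

N_ring = 12 + 2·27 = 66
12(ω_s−ω_c) = −66(ω_r−ω_c),  ω_s=0, ω_r=1
12(0−ω_c) = −66(1−ω_c)  ⇒  78ω_c = 66  ⇒  ω_c = 11/13
ω_c/ω_r = 11/13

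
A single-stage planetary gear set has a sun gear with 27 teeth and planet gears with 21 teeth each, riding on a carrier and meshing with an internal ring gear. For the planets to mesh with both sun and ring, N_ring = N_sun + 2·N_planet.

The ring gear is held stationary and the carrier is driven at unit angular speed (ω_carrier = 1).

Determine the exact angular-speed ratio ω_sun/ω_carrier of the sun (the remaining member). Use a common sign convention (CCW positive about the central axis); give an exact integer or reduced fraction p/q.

32/9

N_ring = 27 + 2·21 = 69
27(ω_s−ω_c) = −69(ω_r−ω_c),  ω_r=0, ω_c=1
ω_s = 1 − (69/27)(0−1) = 32/9
ω_s/ω_c = 32/9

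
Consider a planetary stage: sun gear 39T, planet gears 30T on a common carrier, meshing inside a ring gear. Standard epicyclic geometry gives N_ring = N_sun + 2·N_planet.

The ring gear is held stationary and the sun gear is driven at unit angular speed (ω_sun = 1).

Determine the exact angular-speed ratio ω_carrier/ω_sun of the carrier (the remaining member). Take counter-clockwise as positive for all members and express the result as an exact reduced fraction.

13/46

N_ring = 39 + 2·30 = 99
39(ω_s−ω_c) = −99(ω_r−ω_c),  ω_r=0, ω_s=1
39(1−ω_c) = −99(0−ω_c)  ⇒  138ω_c = 39  ⇒  ω_c = 13/46
ω_c/ω_s = 13/46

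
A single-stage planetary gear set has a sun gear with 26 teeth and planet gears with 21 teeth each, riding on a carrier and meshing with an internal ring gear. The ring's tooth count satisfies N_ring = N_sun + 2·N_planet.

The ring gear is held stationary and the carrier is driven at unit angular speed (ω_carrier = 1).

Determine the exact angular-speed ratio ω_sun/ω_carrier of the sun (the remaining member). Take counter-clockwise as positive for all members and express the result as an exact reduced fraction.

N_ring = 26 + 2·21 = 68
26(ω_s−ω_c) = −68(ω_r−ω_c),  ω_r=0, ω_c=1
ω_s = 1 − (68/26)(0−1) = 47/13
ω_s/ω_c = 47/13

47/13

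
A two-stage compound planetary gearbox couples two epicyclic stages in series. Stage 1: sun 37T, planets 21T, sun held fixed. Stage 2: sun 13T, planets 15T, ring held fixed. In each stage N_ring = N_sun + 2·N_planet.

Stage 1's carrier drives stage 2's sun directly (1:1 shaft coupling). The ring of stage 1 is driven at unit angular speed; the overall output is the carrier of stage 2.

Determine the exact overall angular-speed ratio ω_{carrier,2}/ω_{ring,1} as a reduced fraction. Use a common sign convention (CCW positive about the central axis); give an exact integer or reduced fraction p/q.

1027/6496

Stage 1: N_ring = 37 + 2·21 = 79
Stage 1: 37(ω_s−ω_c) = −79(ω_r−ω_c),  ω_s=0, ω_r=1
Stage 1: 37(0−ω_c) = −79(1−ω_c)  ⇒  116ω_c = 79  ⇒  ω_c = 79/116
  ⇒ ω_c¹/ω_r¹ = 79/116
Stage 2: N_ring = 13 + 2·15 = 43
Stage 2: 13(ω_s−ω_c) = −43(ω_r−ω_c),  ω_r=0, ω_s=1
Stage 2: 13(1−ω_c) = −43(0−ω_c)  ⇒  56ω_c = 13  ⇒  ω_c = 13/56
  ⇒ ω_c²/ω_s² = 13/56
Coupling ω_s² = ω_c¹ ⇒ overall = 79/116 × 13/56 = 1027/6496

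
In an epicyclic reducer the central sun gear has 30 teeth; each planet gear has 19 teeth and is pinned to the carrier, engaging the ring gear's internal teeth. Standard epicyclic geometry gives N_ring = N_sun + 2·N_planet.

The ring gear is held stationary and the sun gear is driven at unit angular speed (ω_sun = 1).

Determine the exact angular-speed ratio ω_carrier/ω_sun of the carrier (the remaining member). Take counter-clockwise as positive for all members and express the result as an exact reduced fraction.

N_ring = 30 + 2·19 = 68
30(ω_s−ω_c) = −68(ω_r−ω_c),  ω_r=0, ω_s=1
30(1−ω_c) = −68(0−ω_c)  ⇒  98ω_c = 30  ⇒  ω_c = 15/49
ω_c/ω_s = 15/49

15/49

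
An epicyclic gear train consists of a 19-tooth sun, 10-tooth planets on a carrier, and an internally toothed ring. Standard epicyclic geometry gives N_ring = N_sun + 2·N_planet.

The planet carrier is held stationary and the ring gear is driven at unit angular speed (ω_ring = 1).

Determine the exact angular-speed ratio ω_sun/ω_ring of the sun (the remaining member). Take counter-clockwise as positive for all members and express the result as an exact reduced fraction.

N_ring = 19 + 2·10 = 39
19(ω_s−ω_c) = −39(ω_r−ω_c),  ω_c=0, ω_r=1
ω_s = 0 − (39/19)(1−0) = -39/19
ω_s/ω_r = -39/19

-39/19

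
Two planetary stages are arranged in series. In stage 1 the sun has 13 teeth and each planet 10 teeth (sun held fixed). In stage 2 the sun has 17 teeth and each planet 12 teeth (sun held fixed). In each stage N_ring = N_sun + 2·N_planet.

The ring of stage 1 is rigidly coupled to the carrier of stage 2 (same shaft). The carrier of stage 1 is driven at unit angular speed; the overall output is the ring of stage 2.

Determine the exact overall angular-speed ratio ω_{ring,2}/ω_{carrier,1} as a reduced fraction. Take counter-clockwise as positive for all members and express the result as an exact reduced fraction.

Stage 1: N_ring = 13 + 2·10 = 33
Stage 1: 13(ω_s−ω_c) = −33(ω_r−ω_c),  ω_s=0, ω_c=1
Stage 1: ω_r = 1 − (13/33)(0−1) = 46/33
  ⇒ ω_r¹/ω_c¹ = 46/33
Stage 2: N_ring = 17 + 2·12 = 41
Stage 2: 17(ω_s−ω_c) = −41(ω_r−ω_c),  ω_s=0, ω_c=1
Stage 2: ω_r = 1 − (17/41)(0−1) = 58/41
  ⇒ ω_r²/ω_c² = 58/41
Coupling ω_c² = ω_r¹ ⇒ overall = 46/33 × 58/41 = 2668/1353

2668/1353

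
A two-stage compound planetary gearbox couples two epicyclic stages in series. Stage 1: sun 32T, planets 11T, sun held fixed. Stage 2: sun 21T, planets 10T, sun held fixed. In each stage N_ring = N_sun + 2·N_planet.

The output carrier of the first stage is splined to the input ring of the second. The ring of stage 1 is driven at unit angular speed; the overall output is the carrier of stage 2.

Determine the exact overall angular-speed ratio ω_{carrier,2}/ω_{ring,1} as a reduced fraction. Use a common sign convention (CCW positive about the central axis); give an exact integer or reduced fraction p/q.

1107/2666

Stage 1: N_ring = 32 + 2·11 = 54
Stage 1: 32(ω_s−ω_c) = −54(ω_r−ω_c),  ω_s=0, ω_r=1
Stage 1: 32(0−ω_c) = −54(1−ω_c)  ⇒  86ω_c = 54  ⇒  ω_c = 27/43
  ⇒ ω_c¹/ω_r¹ = 27/43
Stage 2: N_ring = 21 + 2·10 = 41
Stage 2: 21(ω_s−ω_c) = −41(ω_r−ω_c),  ω_s=0, ω_r=1
Stage 2: 21(0−ω_c) = −41(1−ω_c)  ⇒  62ω_c = 41  ⇒  ω_c = 41/62
  ⇒ ω_c²/ω_r² = 41/62
Coupling ω_r² = ω_c¹ ⇒ overall = 27/43 × 41/62 = 1107/2666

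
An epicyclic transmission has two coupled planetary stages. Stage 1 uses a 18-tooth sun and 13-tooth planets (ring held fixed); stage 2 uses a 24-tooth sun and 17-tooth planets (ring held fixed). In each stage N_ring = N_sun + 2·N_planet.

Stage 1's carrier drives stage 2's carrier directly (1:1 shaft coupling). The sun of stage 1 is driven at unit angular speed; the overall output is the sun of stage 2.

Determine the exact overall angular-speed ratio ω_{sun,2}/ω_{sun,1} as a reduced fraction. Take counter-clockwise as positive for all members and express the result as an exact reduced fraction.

123/124

Stage 1: N_ring = 18 + 2·13 = 44
Stage 1: 18(ω_s−ω_c) = −44(ω_r−ω_c),  ω_r=0, ω_s=1
Stage 1: 18(1−ω_c) = −44(0−ω_c)  ⇒  62ω_c = 18  ⇒  ω_c = 9/31
  ⇒ ω_c¹/ω_s¹ = 9/31
Stage 2: N_ring = 24 + 2·17 = 58
Stage 2: 24(ω_s−ω_c) = −58(ω_r−ω_c),  ω_r=0, ω_c=1
Stage 2: ω_s = 1 − (58/24)(0−1) = 41/12
  ⇒ ω_s²/ω_c² = 41/12
Coupling ω_c² = ω_c¹ ⇒ overall = 9/31 × 41/12 = 123/124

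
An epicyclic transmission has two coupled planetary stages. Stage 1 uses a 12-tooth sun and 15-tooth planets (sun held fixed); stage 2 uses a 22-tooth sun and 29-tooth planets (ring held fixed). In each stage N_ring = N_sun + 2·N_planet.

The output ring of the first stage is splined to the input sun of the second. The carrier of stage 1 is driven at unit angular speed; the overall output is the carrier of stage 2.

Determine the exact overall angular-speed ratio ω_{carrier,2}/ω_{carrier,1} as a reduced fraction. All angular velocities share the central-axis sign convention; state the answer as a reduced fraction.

Stage 1: N_ring = 12 + 2·15 = 42
Stage 1: 12(ω_s−ω_c) = −42(ω_r−ω_c),  ω_s=0, ω_c=1
Stage 1: ω_r = 1 − (12/42)(0−1) = 9/7
  ⇒ ω_r¹/ω_c¹ = 9/7
Stage 2: N_ring = 22 + 2·29 = 80
Stage 2: 22(ω_s−ω_c) = −80(ω_r−ω_c),  ω_r=0, ω_s=1
Stage 2: 22(1−ω_c) = −80(0−ω_c)  ⇒  102ω_c = 22  ⇒  ω_c = 11/51
  ⇒ ω_c²/ω_s² = 11/51
Coupling ω_s² = ω_r¹ ⇒ overall = 9/7 × 11/51 = 33/119

33/119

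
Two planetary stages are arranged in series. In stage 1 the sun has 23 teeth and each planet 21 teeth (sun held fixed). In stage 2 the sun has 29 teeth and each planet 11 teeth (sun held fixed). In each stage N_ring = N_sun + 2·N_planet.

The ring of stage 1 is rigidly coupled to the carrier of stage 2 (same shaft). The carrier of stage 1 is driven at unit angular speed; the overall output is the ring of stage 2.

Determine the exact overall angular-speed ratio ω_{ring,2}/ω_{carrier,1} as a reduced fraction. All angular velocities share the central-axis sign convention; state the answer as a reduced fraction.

Stage 1: N_ring = 23 + 2·21 = 65
Stage 1: 23(ω_s−ω_c) = −65(ω_r−ω_c),  ω_s=0, ω_c=1
Stage 1: ω_r = 1 − (23/65)(0−1) = 88/65
  ⇒ ω_r¹/ω_c¹ = 88/65
Stage 2: N_ring = 29 + 2·11 = 51
Stage 2: 29(ω_s−ω_c) = −51(ω_r−ω_c),  ω_s=0, ω_c=1
Stage 2: ω_r = 1 − (29/51)(0−1) = 80/51
  ⇒ ω_r²/ω_c² = 80/51
Coupling ω_c² = ω_r¹ ⇒ overall = 88/65 × 80/51 = 1408/663

1408/663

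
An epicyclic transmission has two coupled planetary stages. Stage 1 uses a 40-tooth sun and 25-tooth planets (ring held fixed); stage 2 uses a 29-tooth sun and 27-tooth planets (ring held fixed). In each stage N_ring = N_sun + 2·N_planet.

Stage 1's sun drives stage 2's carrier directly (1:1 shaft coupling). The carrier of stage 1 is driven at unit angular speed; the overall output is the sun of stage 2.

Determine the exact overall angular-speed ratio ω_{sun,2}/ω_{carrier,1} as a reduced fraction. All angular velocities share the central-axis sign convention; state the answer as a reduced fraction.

364/29

Stage 1: N_ring = 40 + 2·25 = 90
Stage 1: 40(ω_s−ω_c) = −90(ω_r−ω_c),  ω_r=0, ω_c=1
Stage 1: ω_s = 1 − (90/40)(0−1) = 13/4
  ⇒ ω_s¹/ω_c¹ = 13/4
Stage 2: N_ring = 29 + 2·27 = 83
Stage 2: 29(ω_s−ω_c) = −83(ω_r−ω_c),  ω_r=0, ω_c=1
Stage 2: ω_s = 1 − (83/29)(0−1) = 112/29
  ⇒ ω_s²/ω_c² = 112/29
Coupling ω_c² = ω_s¹ ⇒ overall = 13/4 × 112/29 = 364/29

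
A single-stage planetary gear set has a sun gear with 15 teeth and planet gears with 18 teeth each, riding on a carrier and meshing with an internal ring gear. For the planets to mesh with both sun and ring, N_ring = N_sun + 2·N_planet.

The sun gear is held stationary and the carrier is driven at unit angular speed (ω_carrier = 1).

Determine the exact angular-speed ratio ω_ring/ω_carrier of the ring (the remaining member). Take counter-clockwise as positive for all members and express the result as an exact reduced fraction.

N_ring = 15 + 2·18 = 51
15(ω_s−ω_c) = −51(ω_r−ω_c),  ω_s=0, ω_c=1
ω_r = 1 − (15/51)(0−1) = 22/17
ω_r/ω_c = 22/17

22/17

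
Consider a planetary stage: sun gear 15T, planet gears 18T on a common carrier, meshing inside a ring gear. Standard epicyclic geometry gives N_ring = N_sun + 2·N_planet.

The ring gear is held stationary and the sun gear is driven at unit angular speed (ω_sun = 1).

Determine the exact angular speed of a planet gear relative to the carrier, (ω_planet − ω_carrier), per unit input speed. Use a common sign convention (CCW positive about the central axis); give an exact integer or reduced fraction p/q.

N_ring = 15 + 2·18 = 51
15(ω_s−ω_c) = −51(ω_r−ω_c),  ω_r=0, ω_s=1
15(1−ω_c) = −51(0−ω_c)  ⇒  66ω_c = 15  ⇒  ω_c = 5/22
sun–planet: 15·(1−5/22) = −18·(ω_p−ω_c)  ⇒  ω_p−ω_c = −(15/18)·(17/22) = -85/132

-85/132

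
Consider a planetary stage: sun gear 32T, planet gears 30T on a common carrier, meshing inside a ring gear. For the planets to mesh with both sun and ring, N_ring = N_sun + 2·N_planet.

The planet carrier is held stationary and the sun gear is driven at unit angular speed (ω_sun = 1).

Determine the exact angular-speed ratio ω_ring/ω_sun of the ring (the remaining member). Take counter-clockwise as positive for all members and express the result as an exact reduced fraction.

-8/23

N_ring = 32 + 2·30 = 92
32(ω_s−ω_c) = −92(ω_r−ω_c),  ω_c=0, ω_s=1
ω_r = 0 − (32/92)(1−0) = -8/23
ω_r/ω_s = -8/23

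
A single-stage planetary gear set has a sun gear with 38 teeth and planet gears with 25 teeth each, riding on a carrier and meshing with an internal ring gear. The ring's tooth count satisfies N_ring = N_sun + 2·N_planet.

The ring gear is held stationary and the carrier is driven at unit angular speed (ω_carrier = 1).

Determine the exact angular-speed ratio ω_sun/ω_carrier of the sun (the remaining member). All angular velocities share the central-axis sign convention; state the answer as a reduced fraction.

N_ring = 38 + 2·25 = 88
38(ω_s−ω_c) = −88(ω_r−ω_c),  ω_r=0, ω_c=1
ω_s = 1 − (88/38)(0−1) = 63/19
ω_s/ω_c = 63/19

63/19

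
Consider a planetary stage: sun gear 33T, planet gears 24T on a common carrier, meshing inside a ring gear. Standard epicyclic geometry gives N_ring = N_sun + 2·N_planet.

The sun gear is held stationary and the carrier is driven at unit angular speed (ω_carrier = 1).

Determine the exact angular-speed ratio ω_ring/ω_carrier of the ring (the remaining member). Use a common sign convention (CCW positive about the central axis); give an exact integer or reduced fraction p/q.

N_ring = 33 + 2·24 = 81
33(ω_s−ω_c) = −81(ω_r−ω_c),  ω_s=0, ω_c=1
ω_r = 1 − (33/81)(0−1) = 38/27
ω_r/ω_c = 38/27

38/27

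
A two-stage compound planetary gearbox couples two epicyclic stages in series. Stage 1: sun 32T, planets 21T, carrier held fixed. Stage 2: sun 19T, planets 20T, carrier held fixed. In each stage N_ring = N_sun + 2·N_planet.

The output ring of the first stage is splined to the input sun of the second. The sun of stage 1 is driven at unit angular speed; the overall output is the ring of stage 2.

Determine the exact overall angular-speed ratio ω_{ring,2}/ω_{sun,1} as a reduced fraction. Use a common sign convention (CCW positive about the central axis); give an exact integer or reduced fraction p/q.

Stage 1: N_ring = 32 + 2·21 = 74
Stage 1: 32(ω_s−ω_c) = −74(ω_r−ω_c),  ω_c=0, ω_s=1
Stage 1: ω_r = 0 − (32/74)(1−0) = -16/37
  ⇒ ω_r¹/ω_s¹ = -16/37
Stage 2: N_ring = 19 + 2·20 = 59
Stage 2: 19(ω_s−ω_c) = −59(ω_r−ω_c),  ω_c=0, ω_s=1
Stage 2: ω_r = 0 − (19/59)(1−0) = -19/59
  ⇒ ω_r²/ω_s² = -19/59
Coupling ω_s² = ω_r¹ ⇒ overall = -16/37 × -19/59 = 304/2183

304/2183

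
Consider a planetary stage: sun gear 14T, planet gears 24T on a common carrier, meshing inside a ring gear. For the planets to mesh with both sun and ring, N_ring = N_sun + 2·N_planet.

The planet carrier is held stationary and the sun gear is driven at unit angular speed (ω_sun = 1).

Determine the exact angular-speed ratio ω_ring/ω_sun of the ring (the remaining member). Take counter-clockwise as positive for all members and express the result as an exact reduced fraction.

N_ring = 14 + 2·24 = 62
14(ω_s−ω_c) = −62(ω_r−ω_c),  ω_c=0, ω_s=1
ω_r = 0 − (14/62)(1−0) = -7/31
ω_r/ω_s = -7/31

-7/31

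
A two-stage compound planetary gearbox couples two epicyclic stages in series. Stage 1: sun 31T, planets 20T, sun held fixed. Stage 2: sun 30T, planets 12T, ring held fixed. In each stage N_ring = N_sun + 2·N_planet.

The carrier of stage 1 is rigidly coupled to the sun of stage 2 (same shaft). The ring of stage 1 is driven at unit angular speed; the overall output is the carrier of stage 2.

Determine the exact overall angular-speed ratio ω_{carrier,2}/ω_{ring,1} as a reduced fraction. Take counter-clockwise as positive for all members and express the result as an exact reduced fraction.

355/1428

Stage 1: N_ring = 31 + 2·20 = 71
Stage 1: 31(ω_s−ω_c) = −71(ω_r−ω_c),  ω_s=0, ω_r=1
Stage 1: 31(0−ω_c) = −71(1−ω_c)  ⇒  102ω_c = 71  ⇒  ω_c = 71/102
  ⇒ ω_c¹/ω_r¹ = 71/102
Stage 2: N_ring = 30 + 2·12 = 54
Stage 2: 30(ω_s−ω_c) = −54(ω_r−ω_c),  ω_r=0, ω_s=1
Stage 2: 30(1−ω_c) = −54(0−ω_c)  ⇒  84ω_c = 30  ⇒  ω_c = 5/14
  ⇒ ω_c²/ω_s² = 5/14
Coupling ω_s² = ω_c¹ ⇒ overall = 71/102 × 5/14 = 355/1428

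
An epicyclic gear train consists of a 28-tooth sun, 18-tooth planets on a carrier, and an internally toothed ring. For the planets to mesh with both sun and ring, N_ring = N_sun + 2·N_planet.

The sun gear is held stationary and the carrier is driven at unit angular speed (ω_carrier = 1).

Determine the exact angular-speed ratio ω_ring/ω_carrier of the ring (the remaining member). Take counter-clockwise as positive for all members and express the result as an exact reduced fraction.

N_ring = 28 + 2·18 = 64
28(ω_s−ω_c) = −64(ω_r−ω_c),  ω_s=0, ω_c=1
ω_r = 1 − (28/64)(0−1) = 23/16
ω_r/ω_c = 23/16

23/16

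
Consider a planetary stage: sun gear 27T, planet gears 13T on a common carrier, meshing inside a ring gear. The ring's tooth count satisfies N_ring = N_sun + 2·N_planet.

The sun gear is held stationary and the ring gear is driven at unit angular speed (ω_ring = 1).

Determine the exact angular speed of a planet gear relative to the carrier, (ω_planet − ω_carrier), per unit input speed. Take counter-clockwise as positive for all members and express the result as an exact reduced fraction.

1431/1040

N_ring = 27 + 2·13 = 53
27(ω_s−ω_c) = −53(ω_r−ω_c),  ω_s=0, ω_r=1
27(0−ω_c) = −53(1−ω_c)  ⇒  80ω_c = 53  ⇒  ω_c = 53/80
sun–planet: 27·(0−53/80) = −13·(ω_p−ω_c)  ⇒  ω_p−ω_c = −(27/13)·(-53/80) = 1431/1040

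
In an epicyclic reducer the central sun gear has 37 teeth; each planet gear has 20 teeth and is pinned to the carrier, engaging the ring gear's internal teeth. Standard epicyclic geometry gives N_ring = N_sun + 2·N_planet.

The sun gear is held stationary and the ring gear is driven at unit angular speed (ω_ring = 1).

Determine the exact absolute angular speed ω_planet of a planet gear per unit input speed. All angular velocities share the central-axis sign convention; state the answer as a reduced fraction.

N_ring = 37 + 2·20 = 77
37(ω_s−ω_c) = −77(ω_r−ω_c),  ω_s=0, ω_r=1
37(0−ω_c) = −77(1−ω_c)  ⇒  114ω_c = 77  ⇒  ω_c = 77/114
sun–planet: 37·(0−77/114) = −20·(ω_p−ω_c)  ⇒  ω_p−ω_c = −(37/20)·(-77/114) = 2849/2280
ω_p = 77/114 + 2849/2280 = 77/40

77/40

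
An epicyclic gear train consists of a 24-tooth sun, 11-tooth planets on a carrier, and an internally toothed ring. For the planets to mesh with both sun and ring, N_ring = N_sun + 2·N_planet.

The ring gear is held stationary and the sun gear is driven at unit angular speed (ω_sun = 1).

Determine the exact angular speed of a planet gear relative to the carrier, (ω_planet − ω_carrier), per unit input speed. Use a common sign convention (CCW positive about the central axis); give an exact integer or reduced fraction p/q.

N_ring = 24 + 2·11 = 46
24(ω_s−ω_c) = −46(ω_r−ω_c),  ω_r=0, ω_s=1
24(1−ω_c) = −46(0−ω_c)  ⇒  70ω_c = 24  ⇒  ω_c = 12/35
sun–planet: 24·(1−12/35) = −11·(ω_p−ω_c)  ⇒  ω_p−ω_c = −(24/11)·(23/35) = -552/385

-552/385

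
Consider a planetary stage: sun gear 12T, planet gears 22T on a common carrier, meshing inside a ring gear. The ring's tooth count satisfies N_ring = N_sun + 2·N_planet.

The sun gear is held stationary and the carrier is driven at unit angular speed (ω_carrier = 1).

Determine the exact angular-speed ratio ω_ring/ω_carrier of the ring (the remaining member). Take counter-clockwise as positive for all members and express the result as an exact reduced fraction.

17/14

N_ring = 12 + 2·22 = 56
12(ω_s−ω_c) = −56(ω_r−ω_c),  ω_s=0, ω_c=1
ω_r = 1 − (12/56)(0−1) = 17/14
ω_r/ω_c = 17/14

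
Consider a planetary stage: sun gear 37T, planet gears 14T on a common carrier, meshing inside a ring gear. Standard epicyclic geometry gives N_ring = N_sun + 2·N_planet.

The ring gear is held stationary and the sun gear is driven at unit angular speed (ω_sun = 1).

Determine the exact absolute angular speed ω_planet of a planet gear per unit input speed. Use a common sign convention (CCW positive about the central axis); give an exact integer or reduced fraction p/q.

-37/28

N_ring = 37 + 2·14 = 65
37(ω_s−ω_c) = −65(ω_r−ω_c),  ω_r=0, ω_s=1
37(1−ω_c) = −65(0−ω_c)  ⇒  102ω_c = 37  ⇒  ω_c = 37/102
sun–planet: 37·(1−37/102) = −14·(ω_p−ω_c)  ⇒  ω_p−ω_c = −(37/14)·(65/102) = -2405/1428
ω_p = 37/102 − 2405/1428 = -37/28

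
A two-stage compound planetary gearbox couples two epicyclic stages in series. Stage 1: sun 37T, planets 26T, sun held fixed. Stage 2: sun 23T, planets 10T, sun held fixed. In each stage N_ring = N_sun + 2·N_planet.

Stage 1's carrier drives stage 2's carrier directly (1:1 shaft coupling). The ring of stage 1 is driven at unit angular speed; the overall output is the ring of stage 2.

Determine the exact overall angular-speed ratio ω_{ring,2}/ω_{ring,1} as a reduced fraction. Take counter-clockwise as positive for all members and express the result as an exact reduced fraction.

Stage 1: N_ring = 37 + 2·26 = 89
Stage 1: 37(ω_s−ω_c) = −89(ω_r−ω_c),  ω_s=0, ω_r=1
Stage 1: 37(0−ω_c) = −89(1−ω_c)  ⇒  126ω_c = 89  ⇒  ω_c = 89/126
  ⇒ ω_c¹/ω_r¹ = 89/126
Stage 2: N_ring = 23 + 2·10 = 43
Stage 2: 23(ω_s−ω_c) = −43(ω_r−ω_c),  ω_s=0, ω_c=1
Stage 2: ω_r = 1 − (23/43)(0−1) = 66/43
  ⇒ ω_r²/ω_c² = 66/43
Coupling ω_c² = ω_c¹ ⇒ overall = 89/126 × 66/43 = 979/903

979/903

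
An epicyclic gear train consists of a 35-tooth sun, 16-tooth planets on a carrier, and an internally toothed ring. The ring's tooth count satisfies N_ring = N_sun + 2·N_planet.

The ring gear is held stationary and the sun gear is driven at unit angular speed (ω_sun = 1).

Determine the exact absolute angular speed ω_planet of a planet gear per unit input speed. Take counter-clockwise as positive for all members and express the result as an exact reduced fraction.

-35/32

N_ring = 35 + 2·16 = 67
35(ω_s−ω_c) = −67(ω_r−ω_c),  ω_r=0, ω_s=1
35(1−ω_c) = −67(0−ω_c)  ⇒  102ω_c = 35  ⇒  ω_c = 35/102
sun–planet: 35·(1−35/102) = −16·(ω_p−ω_c)  ⇒  ω_p−ω_c = −(35/16)·(67/102) = -2345/1632
ω_p = 35/102 − 2345/1632 = -35/32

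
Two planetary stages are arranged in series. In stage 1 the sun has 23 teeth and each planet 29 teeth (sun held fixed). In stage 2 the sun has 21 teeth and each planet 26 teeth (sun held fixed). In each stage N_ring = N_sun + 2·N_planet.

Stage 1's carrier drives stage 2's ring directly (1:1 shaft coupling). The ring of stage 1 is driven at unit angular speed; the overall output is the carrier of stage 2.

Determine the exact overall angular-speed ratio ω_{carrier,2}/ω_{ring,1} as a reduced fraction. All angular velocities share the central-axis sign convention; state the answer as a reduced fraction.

Stage 1: N_ring = 23 + 2·29 = 81
Stage 1: 23(ω_s−ω_c) = −81(ω_r−ω_c),  ω_s=0, ω_r=1
Stage 1: 23(0−ω_c) = −81(1−ω_c)  ⇒  104ω_c = 81  ⇒  ω_c = 81/104
  ⇒ ω_c¹/ω_r¹ = 81/104
Stage 2: N_ring = 21 + 2·26 = 73
Stage 2: 21(ω_s−ω_c) = −73(ω_r−ω_c),  ω_s=0, ω_r=1
Stage 2: 21(0−ω_c) = −73(1−ω_c)  ⇒  94ω_c = 73  ⇒  ω_c = 73/94
  ⇒ ω_c²/ω_r² = 73/94
Coupling ω_r² = ω_c¹ ⇒ overall = 81/104 × 73/94 = 5913/9776

5913/9776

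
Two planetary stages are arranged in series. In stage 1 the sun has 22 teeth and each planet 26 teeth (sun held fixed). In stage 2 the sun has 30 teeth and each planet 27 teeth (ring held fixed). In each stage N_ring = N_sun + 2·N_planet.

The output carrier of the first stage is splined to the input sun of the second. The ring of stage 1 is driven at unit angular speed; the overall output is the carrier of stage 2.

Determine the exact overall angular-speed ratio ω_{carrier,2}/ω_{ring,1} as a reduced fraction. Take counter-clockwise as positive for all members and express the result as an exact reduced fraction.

185/912

Stage 1: N_ring = 22 + 2·26 = 74
Stage 1: 22(ω_s−ω_c) = −74(ω_r−ω_c),  ω_s=0, ω_r=1
Stage 1: 22(0−ω_c) = −74(1−ω_c)  ⇒  96ω_c = 74  ⇒  ω_c = 37/48
  ⇒ ω_c¹/ω_r¹ = 37/48
Stage 2: N_ring = 30 + 2·27 = 84
Stage 2: 30(ω_s−ω_c) = −84(ω_r−ω_c),  ω_r=0, ω_s=1
Stage 2: 30(1−ω_c) = −84(0−ω_c)  ⇒  114ω_c = 30  ⇒  ω_c = 5/19
  ⇒ ω_c²/ω_s² = 5/19
Coupling ω_s² = ω_c¹ ⇒ overall = 37/48 × 5/19 = 185/912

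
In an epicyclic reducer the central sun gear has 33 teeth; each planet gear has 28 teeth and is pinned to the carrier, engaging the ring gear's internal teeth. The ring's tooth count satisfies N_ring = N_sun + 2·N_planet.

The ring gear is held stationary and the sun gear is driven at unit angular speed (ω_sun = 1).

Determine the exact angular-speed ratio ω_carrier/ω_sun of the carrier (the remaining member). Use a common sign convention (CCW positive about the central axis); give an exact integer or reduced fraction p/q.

33/122

N_ring = 33 + 2·28 = 89
33(ω_s−ω_c) = −89(ω_r−ω_c),  ω_r=0, ω_s=1
33(1−ω_c) = −89(0−ω_c)  ⇒  122ω_c = 33  ⇒  ω_c = 33/122
ω_c/ω_s = 33/122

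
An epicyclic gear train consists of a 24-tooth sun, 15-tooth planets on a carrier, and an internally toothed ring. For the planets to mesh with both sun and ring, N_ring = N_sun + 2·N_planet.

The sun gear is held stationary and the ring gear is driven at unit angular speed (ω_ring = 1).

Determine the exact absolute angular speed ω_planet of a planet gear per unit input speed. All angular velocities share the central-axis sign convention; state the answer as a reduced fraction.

N_ring = 24 + 2·15 = 54
24(ω_s−ω_c) = −54(ω_r−ω_c),  ω_s=0, ω_r=1
24(0−ω_c) = −54(1−ω_c)  ⇒  78ω_c = 54  ⇒  ω_c = 9/13
sun–planet: 24·(0−9/13) = −15·(ω_p−ω_c)  ⇒  ω_p−ω_c = −(24/15)·(-9/13) = 72/65
ω_p = 9/13 + 72/65 = 9/5

9/5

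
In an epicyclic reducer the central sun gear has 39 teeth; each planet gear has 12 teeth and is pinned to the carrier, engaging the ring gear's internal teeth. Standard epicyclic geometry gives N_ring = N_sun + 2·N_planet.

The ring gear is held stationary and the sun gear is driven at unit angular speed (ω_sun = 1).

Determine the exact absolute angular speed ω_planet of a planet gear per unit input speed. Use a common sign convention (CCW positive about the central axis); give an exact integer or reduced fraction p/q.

-13/8

N_ring = 39 + 2·12 = 63
39(ω_s−ω_c) = −63(ω_r−ω_c),  ω_r=0, ω_s=1
39(1−ω_c) = −63(0−ω_c)  ⇒  102ω_c = 39  ⇒  ω_c = 13/34
sun–planet: 39·(1−13/34) = −12·(ω_p−ω_c)  ⇒  ω_p−ω_c = −(39/12)·(21/34) = -273/136
ω_p = 13/34 − 273/136 = -13/8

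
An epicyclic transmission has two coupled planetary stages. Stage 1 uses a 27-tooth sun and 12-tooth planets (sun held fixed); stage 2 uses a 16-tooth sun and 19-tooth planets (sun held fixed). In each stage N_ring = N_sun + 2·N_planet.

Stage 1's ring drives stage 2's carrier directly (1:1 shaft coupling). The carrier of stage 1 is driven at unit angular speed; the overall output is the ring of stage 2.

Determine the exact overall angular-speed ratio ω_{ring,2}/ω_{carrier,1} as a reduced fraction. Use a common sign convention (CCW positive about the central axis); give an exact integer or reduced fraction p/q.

910/459

Stage 1: N_ring = 27 + 2·12 = 51
Stage 1: 27(ω_s−ω_c) = −51(ω_r−ω_c),  ω_s=0, ω_c=1
Stage 1: ω_r = 1 − (27/51)(0−1) = 26/17
  ⇒ ω_r¹/ω_c¹ = 26/17
Stage 2: N_ring = 16 + 2·19 = 54
Stage 2: 16(ω_s−ω_c) = −54(ω_r−ω_c),  ω_s=0, ω_c=1
Stage 2: ω_r = 1 − (16/54)(0−1) = 35/27
  ⇒ ω_r²/ω_c² = 35/27
Coupling ω_c² = ω_r¹ ⇒ overall = 26/17 × 35/27 = 910/459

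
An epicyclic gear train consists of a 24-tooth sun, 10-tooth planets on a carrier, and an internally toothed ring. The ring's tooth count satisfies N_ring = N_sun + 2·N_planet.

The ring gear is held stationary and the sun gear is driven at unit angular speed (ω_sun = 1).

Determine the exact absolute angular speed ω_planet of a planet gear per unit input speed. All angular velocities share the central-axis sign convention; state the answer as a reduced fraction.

-6/5

N_ring = 24 + 2·10 = 44
24(ω_s−ω_c) = −44(ω_r−ω_c),  ω_r=0, ω_s=1
24(1−ω_c) = −44(0−ω_c)  ⇒  68ω_c = 24  ⇒  ω_c = 6/17
sun–planet: 24·(1−6/17) = −10·(ω_p−ω_c)  ⇒  ω_p−ω_c = −(24/10)·(11/17) = -132/85
ω_p = 6/17 − 132/85 = -6/5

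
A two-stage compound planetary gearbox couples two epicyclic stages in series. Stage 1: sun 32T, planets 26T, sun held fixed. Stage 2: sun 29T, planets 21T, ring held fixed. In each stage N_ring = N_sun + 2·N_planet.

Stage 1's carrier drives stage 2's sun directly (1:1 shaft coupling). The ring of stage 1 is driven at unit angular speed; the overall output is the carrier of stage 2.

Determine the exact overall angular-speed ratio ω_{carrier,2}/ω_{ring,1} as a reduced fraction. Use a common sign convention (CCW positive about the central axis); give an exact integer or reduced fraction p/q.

21/100

Stage 1: N_ring = 32 + 2·26 = 84
Stage 1: 32(ω_s−ω_c) = −84(ω_r−ω_c),  ω_s=0, ω_r=1
Stage 1: 32(0−ω_c) = −84(1−ω_c)  ⇒  116ω_c = 84  ⇒  ω_c = 21/29
  ⇒ ω_c¹/ω_r¹ = 21/29
Stage 2: N_ring = 29 + 2·21 = 71
Stage 2: 29(ω_s−ω_c) = −71(ω_r−ω_c),  ω_r=0, ω_s=1
Stage 2: 29(1−ω_c) = −71(0−ω_c)  ⇒  100ω_c = 29  ⇒  ω_c = 29/100
  ⇒ ω_c²/ω_s² = 29/100
Coupling ω_s² = ω_c¹ ⇒ overall = 21/29 × 29/100 = 21/100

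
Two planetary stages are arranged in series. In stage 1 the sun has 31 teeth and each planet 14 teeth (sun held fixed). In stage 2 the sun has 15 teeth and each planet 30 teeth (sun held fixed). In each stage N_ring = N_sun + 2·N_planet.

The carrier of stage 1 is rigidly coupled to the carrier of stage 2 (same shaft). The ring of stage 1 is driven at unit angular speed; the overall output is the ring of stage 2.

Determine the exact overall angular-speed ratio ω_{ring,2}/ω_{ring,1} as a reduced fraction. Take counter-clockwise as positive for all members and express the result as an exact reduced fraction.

59/75

Stage 1: N_ring = 31 + 2·14 = 59
Stage 1: 31(ω_s−ω_c) = −59(ω_r−ω_c),  ω_s=0, ω_r=1
Stage 1: 31(0−ω_c) = −59(1−ω_c)  ⇒  90ω_c = 59  ⇒  ω_c = 59/90
  ⇒ ω_c¹/ω_r¹ = 59/90
Stage 2: N_ring = 15 + 2·30 = 75
Stage 2: 15(ω_s−ω_c) = −75(ω_r−ω_c),  ω_s=0, ω_c=1
Stage 2: ω_r = 1 − (15/75)(0−1) = 6/5
  ⇒ ω_r²/ω_c² = 6/5
Coupling ω_c² = ω_c¹ ⇒ overall = 59/90 × 6/5 = 59/75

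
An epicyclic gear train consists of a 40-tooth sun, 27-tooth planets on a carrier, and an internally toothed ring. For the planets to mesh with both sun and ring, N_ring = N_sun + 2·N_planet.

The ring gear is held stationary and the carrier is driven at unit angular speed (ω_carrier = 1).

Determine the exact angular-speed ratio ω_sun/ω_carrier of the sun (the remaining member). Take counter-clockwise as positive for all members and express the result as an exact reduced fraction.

67/20

N_ring = 40 + 2·27 = 94
40(ω_s−ω_c) = −94(ω_r−ω_c),  ω_r=0, ω_c=1
ω_s = 1 − (94/40)(0−1) = 67/20
ω_s/ω_c = 67/20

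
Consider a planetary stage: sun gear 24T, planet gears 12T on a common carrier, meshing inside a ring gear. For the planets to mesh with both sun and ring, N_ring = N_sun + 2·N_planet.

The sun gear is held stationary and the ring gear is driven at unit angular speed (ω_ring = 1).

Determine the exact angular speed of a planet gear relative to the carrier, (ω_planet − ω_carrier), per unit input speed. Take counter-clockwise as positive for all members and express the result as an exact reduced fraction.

4/3

N_ring = 24 + 2·12 = 48
24(ω_s−ω_c) = −48(ω_r−ω_c),  ω_s=0, ω_r=1
24(0−ω_c) = −48(1−ω_c)  ⇒  72ω_c = 48  ⇒  ω_c = 2/3
sun–planet: 24·(0−2/3) = −12·(ω_p−ω_c)  ⇒  ω_p−ω_c = −(24/12)·(-2/3) = 4/3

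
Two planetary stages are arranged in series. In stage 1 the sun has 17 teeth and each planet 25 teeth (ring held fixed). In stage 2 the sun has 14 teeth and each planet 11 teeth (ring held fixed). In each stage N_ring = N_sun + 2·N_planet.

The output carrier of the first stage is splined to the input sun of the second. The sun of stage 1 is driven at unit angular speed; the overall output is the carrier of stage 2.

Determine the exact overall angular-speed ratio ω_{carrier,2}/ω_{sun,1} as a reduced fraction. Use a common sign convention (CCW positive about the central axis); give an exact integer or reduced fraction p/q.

17/300

Stage 1: N_ring = 17 + 2·25 = 67
Stage 1: 17(ω_s−ω_c) = −67(ω_r−ω_c),  ω_r=0, ω_s=1
Stage 1: 17(1−ω_c) = −67(0−ω_c)  ⇒  84ω_c = 17  ⇒  ω_c = 17/84
  ⇒ ω_c¹/ω_s¹ = 17/84
Stage 2: N_ring = 14 + 2·11 = 36
Stage 2: 14(ω_s−ω_c) = −36(ω_r−ω_c),  ω_r=0, ω_s=1
Stage 2: 14(1−ω_c) = −36(0−ω_c)  ⇒  50ω_c = 14  ⇒  ω_c = 7/25
  ⇒ ω_c²/ω_s² = 7/25
Coupling ω_s² = ω_c¹ ⇒ overall = 17/84 × 7/25 = 17/300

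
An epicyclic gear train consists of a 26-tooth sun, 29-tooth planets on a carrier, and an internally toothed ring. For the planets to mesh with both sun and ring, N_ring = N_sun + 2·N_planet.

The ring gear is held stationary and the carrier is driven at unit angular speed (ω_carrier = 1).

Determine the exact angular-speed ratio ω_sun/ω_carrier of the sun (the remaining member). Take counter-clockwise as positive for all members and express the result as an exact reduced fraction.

N_ring = 26 + 2·29 = 84
26(ω_s−ω_c) = −84(ω_r−ω_c),  ω_r=0, ω_c=1
ω_s = 1 − (84/26)(0−1) = 55/13
ω_s/ω_c = 55/13

55/13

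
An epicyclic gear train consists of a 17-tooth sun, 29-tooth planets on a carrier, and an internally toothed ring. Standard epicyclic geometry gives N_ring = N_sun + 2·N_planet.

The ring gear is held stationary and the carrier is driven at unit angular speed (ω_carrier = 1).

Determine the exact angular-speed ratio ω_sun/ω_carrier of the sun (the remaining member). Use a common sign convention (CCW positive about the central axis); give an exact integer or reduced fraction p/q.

92/17

N_ring = 17 + 2·29 = 75
17(ω_s−ω_c) = −75(ω_r−ω_c),  ω_r=0, ω_c=1
ω_s = 1 − (75/17)(0−1) = 92/17
ω_s/ω_c = 92/17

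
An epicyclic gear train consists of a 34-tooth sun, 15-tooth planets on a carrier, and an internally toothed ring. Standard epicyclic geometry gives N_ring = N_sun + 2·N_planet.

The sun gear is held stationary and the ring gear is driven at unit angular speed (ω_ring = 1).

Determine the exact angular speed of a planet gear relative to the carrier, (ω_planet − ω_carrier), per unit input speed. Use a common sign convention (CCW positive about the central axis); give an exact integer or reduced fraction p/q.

1088/735

N_ring = 34 + 2·15 = 64
34(ω_s−ω_c) = −64(ω_r−ω_c),  ω_s=0, ω_r=1
34(0−ω_c) = −64(1−ω_c)  ⇒  98ω_c = 64  ⇒  ω_c = 32/49
sun–planet: 34·(0−32/49) = −15·(ω_p−ω_c)  ⇒  ω_p−ω_c = −(34/15)·(-32/49) = 1088/735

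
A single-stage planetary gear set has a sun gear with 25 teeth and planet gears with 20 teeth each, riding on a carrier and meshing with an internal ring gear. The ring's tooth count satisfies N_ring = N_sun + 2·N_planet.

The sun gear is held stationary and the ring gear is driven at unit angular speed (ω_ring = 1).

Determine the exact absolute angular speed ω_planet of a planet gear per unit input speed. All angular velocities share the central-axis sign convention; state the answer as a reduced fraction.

N_ring = 25 + 2·20 = 65
25(ω_s−ω_c) = −65(ω_r−ω_c),  ω_s=0, ω_r=1
25(0−ω_c) = −65(1−ω_c)  ⇒  90ω_c = 65  ⇒  ω_c = 13/18
sun–planet: 25·(0−13/18) = −20·(ω_p−ω_c)  ⇒  ω_p−ω_c = −(25/20)·(-13/18) = 65/72
ω_p = 13/18 + 65/72 = 13/8

13/8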